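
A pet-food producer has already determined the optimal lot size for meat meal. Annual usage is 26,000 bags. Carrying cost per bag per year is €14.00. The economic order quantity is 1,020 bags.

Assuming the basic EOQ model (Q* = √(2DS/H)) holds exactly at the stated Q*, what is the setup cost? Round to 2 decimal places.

From Q* = √(2DS/H) ⇒ Q*² = 2DS/H.
S = Q²H / (2D) = 1,020² × 14 / (2 × 26,000) = 280.1077

€280.11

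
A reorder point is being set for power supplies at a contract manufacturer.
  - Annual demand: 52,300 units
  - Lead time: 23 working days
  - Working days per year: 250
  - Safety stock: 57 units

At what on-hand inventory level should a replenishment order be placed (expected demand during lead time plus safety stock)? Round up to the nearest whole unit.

4,869 units

Daily demand d = 52,300 / 250 = 209.200 units/day
Demand during lead time = 209.200 × 23 = 4,811.60
Reorder point = 4,811.60 + 57 = 4,868.60 → round up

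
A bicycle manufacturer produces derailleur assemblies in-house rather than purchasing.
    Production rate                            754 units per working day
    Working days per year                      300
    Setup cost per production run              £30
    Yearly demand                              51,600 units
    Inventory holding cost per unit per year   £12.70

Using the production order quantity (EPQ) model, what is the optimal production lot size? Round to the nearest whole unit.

d = 51,600/300 = 172.0000 units/day;  effective holding cost H(1 − d/p) = 12.7·(1 − 172.0000/754) = 9.80292
Q* = √(2DS / H_eff) = √(2·51,600·30 / 9.80292) ≈ 561.98

562 units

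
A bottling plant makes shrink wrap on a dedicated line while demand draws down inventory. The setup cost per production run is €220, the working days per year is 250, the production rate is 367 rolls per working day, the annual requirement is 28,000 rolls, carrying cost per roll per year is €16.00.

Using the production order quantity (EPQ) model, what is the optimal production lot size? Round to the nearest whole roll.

1,053 rolls

Daily demand d = 28,000/250 = 112.000; p = 367; 1 − d/p = 0.69482
EPQ = √(2DS / (H(1 − d/p)))
    = √(2 × 28,000 × 220 / (16 × 0.69482)) ≈ 1,052.71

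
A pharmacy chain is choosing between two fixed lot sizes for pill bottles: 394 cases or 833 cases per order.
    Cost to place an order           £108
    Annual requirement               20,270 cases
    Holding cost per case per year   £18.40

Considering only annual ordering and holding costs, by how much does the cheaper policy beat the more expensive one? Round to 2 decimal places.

For each Q, cost = (D/Q)·S + (Q/2)·H.
TC(394) = (20,270/394)×108 + (394/2)×18.4 = £9,181.04
TC(833) = (20,270/833)×108 + (833/2)×18.4 = £10,291.64
|ΔTC| = |£9,181.04 − £10,291.64| = £1,110.60

£1,110.60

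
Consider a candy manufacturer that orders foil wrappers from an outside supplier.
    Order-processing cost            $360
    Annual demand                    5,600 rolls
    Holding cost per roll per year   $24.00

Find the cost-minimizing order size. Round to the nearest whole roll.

410 rolls

Q* = √(2·D·S / H) = √(2·5,600·360 / 24) = √168,000.0 ≈ 409.88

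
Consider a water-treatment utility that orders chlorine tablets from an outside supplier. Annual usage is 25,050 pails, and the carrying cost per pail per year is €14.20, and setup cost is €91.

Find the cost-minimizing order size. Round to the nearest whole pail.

567 pails

Q* = √(2·D·S / H) = √(2·25,050·91 / 14.2) = √321,063.4 ≈ 566.62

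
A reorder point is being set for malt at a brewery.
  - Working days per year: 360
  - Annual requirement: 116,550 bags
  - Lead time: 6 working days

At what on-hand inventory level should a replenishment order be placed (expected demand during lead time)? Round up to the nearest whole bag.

Daily demand d = 116,550 / 360 = 323.750 bags/day
Demand during lead time = 323.750 × 6 = 1,942.50
Reorder point = 1,942.50 → round up

1,943 bags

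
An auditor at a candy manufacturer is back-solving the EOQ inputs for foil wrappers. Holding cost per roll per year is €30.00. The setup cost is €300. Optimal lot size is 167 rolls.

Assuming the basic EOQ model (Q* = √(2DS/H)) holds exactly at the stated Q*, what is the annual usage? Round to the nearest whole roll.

1,394 rolls per year

Since Q* = (2DS/H)^½, squaring gives Q*²·H = 2DS.
D = Q²H / (2S) = 167² × 30 / (2 × 300) = 1,394.45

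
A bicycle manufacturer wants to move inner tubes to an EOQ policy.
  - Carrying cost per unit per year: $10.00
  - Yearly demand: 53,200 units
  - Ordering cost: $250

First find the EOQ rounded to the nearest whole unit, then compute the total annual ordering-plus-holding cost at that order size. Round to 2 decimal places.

$16,309.51

Q* = √(2·D·S / H) = √(2·53,200·250 / 10) = √2,660,000.0 ≈ 1,630.95 → Q = 1,631 units
Orders/yr = 53,200/1,631 = 32.618; ordering cost = 32.618 × $250 = $8,154.51
Average inventory = 1,631/2 = 815.5; holding cost = 815.5 × $10 = $8,155.00
Total = $8,154.51 + $8,155.00 = $16,309.51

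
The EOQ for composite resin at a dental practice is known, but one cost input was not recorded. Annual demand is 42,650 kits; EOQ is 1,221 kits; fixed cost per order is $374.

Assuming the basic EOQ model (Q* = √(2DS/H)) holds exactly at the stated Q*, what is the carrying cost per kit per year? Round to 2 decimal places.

From Q* = √(2DS/H) ⇒ Q*² = 2DS/H.
H = 2DS / Q² = 2 × 42,650 × 374 / 1,221² = 21.3988

$21.40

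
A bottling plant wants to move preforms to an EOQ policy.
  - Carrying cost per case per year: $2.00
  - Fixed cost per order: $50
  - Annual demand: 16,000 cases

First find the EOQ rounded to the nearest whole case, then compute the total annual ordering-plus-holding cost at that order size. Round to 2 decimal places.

Optimal lot size Q* = (2 × 16,000 × $50 / $2)^½ ≈ 894.43 → Q = 894 cases
Annual ordering cost = (D/Q)·S = (16,000/894) × 50 = $894.85
Annual holding cost  = (Q/2)·H = (894/2) × 2 = $894.00
Total = $894.85 + $894.00 = $1,788.85

$1,788.85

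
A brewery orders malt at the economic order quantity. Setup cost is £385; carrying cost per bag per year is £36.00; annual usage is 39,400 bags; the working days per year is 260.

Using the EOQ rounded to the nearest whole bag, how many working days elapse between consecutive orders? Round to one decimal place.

6.1 days

EOQ = √(2DS/H) = √(2 × 39,400 × 385 / 36)
    = √(842,722.22) ≈ 918.00 → Q = 918 bags
T = Q/D × 260 days = 918/39,400 × 260 = 6.058 days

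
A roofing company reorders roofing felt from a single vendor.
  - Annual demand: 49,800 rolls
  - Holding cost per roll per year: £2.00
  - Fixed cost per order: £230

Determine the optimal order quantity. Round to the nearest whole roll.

3,384 rolls

Optimal lot size Q* = (2 × 49,800 × £230 / £2)^½ ≈ 3,384.38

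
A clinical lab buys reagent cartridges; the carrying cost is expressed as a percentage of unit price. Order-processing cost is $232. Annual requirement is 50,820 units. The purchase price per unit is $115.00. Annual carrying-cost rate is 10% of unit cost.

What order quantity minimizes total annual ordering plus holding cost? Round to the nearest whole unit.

1,432 units

Carrying cost H = $115 × 10% = $11.5000/unit/yr
EOQ = √(2DS/H) = √(2 × 50,820 × 232 / 11.5)
    = √(2,050,476.52) ≈ 1,431.95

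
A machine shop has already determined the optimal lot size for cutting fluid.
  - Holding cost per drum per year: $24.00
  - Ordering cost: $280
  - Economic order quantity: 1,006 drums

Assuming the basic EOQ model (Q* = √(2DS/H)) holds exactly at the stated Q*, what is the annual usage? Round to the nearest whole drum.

43,373 drums per year

EOQ relation: Q² = 2DS/H, so rearrange for the unknown.
D = Q²H / (2S) = 1,006² × 24 / (2 × 280) = 43,372.97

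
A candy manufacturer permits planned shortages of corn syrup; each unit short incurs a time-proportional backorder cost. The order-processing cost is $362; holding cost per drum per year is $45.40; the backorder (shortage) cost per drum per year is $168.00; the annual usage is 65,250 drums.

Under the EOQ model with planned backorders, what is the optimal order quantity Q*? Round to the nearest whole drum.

1,150 drums

Q* = √(2DS/H) · √((H + b)/b)
   = √(2 × 65,250 × 362 / 45.4) · √((45.4 + 168) / 168)
   = 1,020.074 × 1.1270 ≈ 1,149.67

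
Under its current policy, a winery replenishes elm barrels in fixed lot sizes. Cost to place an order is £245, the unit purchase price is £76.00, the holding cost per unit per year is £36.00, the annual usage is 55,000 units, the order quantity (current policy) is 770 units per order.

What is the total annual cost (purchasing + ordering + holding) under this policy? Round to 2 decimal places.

Ordering: D/Q × S = 55,000/770 × £245 = £17,500.00
Holding:  Q/2 × H = 770/2 × £36 = £13,860.00
Purchase cost = D·C = 55,000 × 76 = £4,180,000.00
Total = £17,500.00 + £13,860.00 + £4,180,000.00 = £4,211,360.00

£4,211,360.00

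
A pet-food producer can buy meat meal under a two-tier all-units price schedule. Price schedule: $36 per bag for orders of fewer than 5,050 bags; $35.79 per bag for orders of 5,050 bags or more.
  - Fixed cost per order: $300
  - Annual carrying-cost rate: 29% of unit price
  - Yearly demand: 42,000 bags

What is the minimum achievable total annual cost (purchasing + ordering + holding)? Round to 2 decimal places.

H₁ = 29%×$36 = $10.4400;  H₂ = 29%×$35.79 = $10.3791
EOQ₁ = √(2×42,000×300/10.4400) = 1,553.64  (< 5,050, feasible at tier 1)
EOQ₂ = √(2×42,000×300/10.3791) = 1,558.19  (< 5,050 → use Q = 5,050 at tier-2 price)
TC(tier 1 (EOQ₁), Q≈1,553.6) = $1,528,219.99
TC(tier 2, Q≈5,050.0) = $1,531,882.28
Minimum at tier 1 (EOQ₁): $1,528,219.99

$1,528,219.99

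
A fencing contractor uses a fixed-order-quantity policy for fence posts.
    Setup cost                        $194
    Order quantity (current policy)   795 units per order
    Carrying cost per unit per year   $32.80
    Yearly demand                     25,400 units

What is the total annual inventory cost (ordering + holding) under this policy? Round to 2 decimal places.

Annual ordering cost = (D/Q)·S = (25,400/795) × 194 = $6,198.24
Annual holding cost  = (Q/2)·H = (795/2) × 32.8 = $13,038.00
Total = $6,198.24 + $13,038.00 = $19,236.24

$19,236.24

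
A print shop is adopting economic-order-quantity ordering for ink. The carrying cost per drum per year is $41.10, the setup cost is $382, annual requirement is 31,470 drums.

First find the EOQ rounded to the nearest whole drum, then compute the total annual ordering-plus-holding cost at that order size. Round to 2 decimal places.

$31,435.18

EOQ = √(2DS/H) = √(2 × 31,470 × 382 / 41.1)
    = √(584,989.78) ≈ 764.85 → Q = 765 drums
Ordering: D/Q × S = 31,470/765 × $382 = $15,714.43
Holding:  Q/2 × H = 765/2 × $41.1 = $15,720.75
Total = $15,714.43 + $15,720.75 = $31,435.18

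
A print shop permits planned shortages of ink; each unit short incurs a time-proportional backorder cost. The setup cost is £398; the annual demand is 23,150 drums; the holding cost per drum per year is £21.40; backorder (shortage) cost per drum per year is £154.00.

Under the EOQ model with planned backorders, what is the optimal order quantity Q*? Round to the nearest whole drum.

990 drums

Q* = √(2DS/H) · √((H + b)/b)
   = √(2 × 23,150 × 398 / 21.4) · √((21.4 + 154) / 154)
   = 927.951 × 1.0672 ≈ 990.33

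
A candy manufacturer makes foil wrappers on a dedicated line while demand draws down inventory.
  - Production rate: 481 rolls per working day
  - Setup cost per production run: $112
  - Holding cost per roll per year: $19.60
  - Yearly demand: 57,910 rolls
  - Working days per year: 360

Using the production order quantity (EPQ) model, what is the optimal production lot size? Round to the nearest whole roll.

997 rolls

Daily demand d = 57,910/360 = 160.861; p = 481; 1 − d/p = 0.66557
EPQ = √(2DS / (H(1 − d/p)))
    = √(2 × 57,910 × 112 / (19.6 × 0.66557)) ≈ 997.19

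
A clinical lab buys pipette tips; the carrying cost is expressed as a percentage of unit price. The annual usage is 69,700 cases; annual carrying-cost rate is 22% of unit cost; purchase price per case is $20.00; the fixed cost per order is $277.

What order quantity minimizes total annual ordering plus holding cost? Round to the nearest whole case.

Carrying cost H = $20 × 22% = $4.4000/case/yr
Optimal lot size Q* = (2 × 69,700 × $277 / $4.4)^½ ≈ 2,962.41

2,962 cases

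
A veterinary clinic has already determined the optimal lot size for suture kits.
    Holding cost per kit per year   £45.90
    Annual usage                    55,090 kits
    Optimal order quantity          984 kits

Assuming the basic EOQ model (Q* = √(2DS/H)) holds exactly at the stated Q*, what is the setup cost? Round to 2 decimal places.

From Q* = √(2DS/H) ⇒ Q*² = 2DS/H.
S = Q²H / (2D) = 984² × 45.9 / (2 × 55,090) = 403.3668

£403.37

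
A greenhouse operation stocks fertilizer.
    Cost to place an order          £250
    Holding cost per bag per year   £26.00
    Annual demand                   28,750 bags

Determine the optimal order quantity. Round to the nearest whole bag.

EOQ = √(2DS/H) = √(2 × 28,750 × 250 / 26)
    = √(552,884.62) ≈ 743.56

744 bags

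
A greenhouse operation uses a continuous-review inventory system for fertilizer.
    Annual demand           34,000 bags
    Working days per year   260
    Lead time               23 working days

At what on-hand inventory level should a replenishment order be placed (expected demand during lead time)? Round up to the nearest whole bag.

Daily demand d = 34,000 / 260 = 130.769 bags/day
Demand during lead time = 130.769 × 23 = 3,007.69
Reorder point = 3,007.69 → round up

3,008 bags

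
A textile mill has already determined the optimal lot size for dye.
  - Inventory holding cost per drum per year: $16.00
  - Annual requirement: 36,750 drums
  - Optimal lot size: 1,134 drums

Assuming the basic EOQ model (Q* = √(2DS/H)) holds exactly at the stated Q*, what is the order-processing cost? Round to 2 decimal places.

EOQ relation: Q² = 2DS/H, so rearrange for the unknown.
S = Q²H / (2D) = 1,134² × 16 / (2 × 36,750) = 279.9360

$279.94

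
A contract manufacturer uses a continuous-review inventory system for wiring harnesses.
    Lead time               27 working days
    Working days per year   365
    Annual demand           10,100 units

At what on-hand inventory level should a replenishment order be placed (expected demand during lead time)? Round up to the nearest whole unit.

Daily demand d = 10,100 / 365 = 27.671 units/day
Demand during lead time = 27.671 × 27 = 747.12
Reorder point = 747.12 → round up

748 units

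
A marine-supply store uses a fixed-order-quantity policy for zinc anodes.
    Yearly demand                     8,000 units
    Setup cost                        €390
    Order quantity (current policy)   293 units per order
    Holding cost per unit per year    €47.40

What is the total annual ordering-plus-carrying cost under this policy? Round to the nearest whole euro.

Orders/yr = 8,000/293 = 27.304; ordering cost = 27.304 × €390 = €10,648.46
Average inventory = 293/2 = 146.5; holding cost = 146.5 × €47.4 = €6,944.10
Total = €10,648.46 + €6,944.10 = €17,592.56

€17,593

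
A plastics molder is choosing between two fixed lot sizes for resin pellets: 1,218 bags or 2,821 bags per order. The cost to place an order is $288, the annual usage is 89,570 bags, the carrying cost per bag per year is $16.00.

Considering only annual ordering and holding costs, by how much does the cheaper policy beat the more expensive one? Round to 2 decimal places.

For each Q, cost = (D/Q)·S + (Q/2)·H.
TC(1,218) = (89,570/1,218)×288 + (1,218/2)×16 = $30,923.11
TC(2,821) = (89,570/2,821)×288 + (2,821/2)×16 = $31,712.33
|ΔTC| = |$30,923.11 − $31,712.33| = $789.22

$789.22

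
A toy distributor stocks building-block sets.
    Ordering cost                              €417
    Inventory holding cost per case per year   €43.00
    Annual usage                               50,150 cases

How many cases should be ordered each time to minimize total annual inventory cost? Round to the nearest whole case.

986 cases

Optimal lot size Q* = (2 × 50,150 × €417 / €43)^½ ≈ 986.24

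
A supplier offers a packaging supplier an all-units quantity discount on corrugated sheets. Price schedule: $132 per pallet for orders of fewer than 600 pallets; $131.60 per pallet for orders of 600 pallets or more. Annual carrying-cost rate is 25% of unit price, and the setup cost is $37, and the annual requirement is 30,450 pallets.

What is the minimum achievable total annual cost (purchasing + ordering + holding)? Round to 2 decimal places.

H₁ = 25%×$132 = $33.0000;  H₂ = 25%×$131.60 = $32.9000
EOQ₁ = √(2×30,450×37/33.0000) = 261.31  (< 600, feasible at tier 1)
EOQ₂ = √(2×30,450×37/32.9000) = 261.70  (< 600 → use Q = 600 at tier-2 price)
TC(tier 1 (EOQ₁), Q≈261.3) = $4,028,023.16
TC(tier 2, Q≈600.0) = $4,018,967.75
Minimum at tier 2: $4,018,967.75

$4,018,967.75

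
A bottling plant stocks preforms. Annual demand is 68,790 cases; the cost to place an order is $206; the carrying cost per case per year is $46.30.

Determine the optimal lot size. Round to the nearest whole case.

Optimal lot size Q* = (2 × 68,790 × $206 / $46.3)^½ ≈ 782.39

782 cases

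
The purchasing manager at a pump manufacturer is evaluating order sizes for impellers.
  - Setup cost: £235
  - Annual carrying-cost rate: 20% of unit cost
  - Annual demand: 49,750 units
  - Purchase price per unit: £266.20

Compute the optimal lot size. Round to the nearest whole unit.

Carrying cost H = £266.2 × 20% = £53.2400/unit/yr
Optimal lot size Q* = (2 × 49,750 × £235 / £53.24)^½ ≈ 662.71

663 units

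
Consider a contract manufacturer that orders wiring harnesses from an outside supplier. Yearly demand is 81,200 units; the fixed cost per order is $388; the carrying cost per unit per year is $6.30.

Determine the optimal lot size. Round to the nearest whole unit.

3,163 units

2DS/H = 2·81,200·388/6.3 = 10,001,777.78
EOQ = √10,001,777.78 ≈ 3,162.56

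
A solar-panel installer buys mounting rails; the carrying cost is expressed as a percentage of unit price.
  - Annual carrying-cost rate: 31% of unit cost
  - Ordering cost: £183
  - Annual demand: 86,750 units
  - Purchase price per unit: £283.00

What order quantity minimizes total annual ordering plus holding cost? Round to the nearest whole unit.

H = i·C = 0.31 × £283 = £87.7300 per unit-year
Optimal lot size Q* = (2 × 86,750 × £183 / £87.73)^½ ≈ 601.59

602 units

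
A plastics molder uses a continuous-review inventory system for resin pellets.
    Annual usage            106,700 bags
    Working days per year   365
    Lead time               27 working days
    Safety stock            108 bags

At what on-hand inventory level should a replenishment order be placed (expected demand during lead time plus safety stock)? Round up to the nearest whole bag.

8,001 bags

Daily demand d = 106,700 / 365 = 292.329 bags/day
Demand during lead time = 292.329 × 27 = 7,892.88
Reorder point = 7,892.88 + 108 = 8,000.88 → round up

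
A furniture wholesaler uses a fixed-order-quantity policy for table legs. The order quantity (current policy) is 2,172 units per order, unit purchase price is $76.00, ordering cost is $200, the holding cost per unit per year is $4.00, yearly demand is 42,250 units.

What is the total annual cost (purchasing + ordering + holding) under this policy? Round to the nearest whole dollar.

$3,219,234

Ordering: D/Q × S = 42,250/2,172 × $200 = $3,890.42
Holding:  Q/2 × H = 2,172/2 × $4 = $4,344.00
Purchase cost = D·C = 42,250 × 76 = $3,211,000.00
Total = $3,890.42 + $4,344.00 + $3,211,000.00 = $3,219,234.42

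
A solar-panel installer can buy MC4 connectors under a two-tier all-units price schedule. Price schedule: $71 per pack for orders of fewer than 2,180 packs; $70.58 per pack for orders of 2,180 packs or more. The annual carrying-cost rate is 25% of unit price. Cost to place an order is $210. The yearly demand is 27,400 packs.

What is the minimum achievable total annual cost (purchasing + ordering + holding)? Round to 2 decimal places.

H₁ = 25%×$71 = $17.7500;  H₂ = 25%×$70.58 = $17.6450
EOQ₁ = √(2×27,400×210/17.7500) = 805.19  (< 2,180, feasible at tier 1)
EOQ₂ = √(2×27,400×210/17.6450) = 807.59  (< 2,180 → use Q = 2,180 at tier-2 price)
TC(tier 1 (EOQ₁), Q≈805.2) = $1,959,692.20
TC(tier 2, Q≈2,180.0) = $1,955,764.50
Minimum at tier 2: $1,955,764.50

$1,955,764.50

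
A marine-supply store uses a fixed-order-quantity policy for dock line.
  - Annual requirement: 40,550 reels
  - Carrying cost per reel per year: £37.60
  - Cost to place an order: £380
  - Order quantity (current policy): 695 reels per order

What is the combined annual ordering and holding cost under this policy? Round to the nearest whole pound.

Ordering: D/Q × S = 40,550/695 × £380 = £22,171.22
Holding:  Q/2 × H = 695/2 × £37.6 = £13,066.00
Total = £22,171.22 + £13,066.00 = £35,237.22

£35,237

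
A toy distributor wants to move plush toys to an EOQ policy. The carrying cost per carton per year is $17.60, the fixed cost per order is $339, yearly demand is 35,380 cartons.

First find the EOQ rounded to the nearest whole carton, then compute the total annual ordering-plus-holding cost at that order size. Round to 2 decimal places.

EOQ = √(2DS/H) = √(2 × 35,380 × 339 / 17.6)
    = √(1,362,934.09) ≈ 1,167.45 → Q = 1,167 cartons
Ordering: D/Q × S = 35,380/1,167 × $339 = $10,277.48
Holding:  Q/2 × H = 1,167/2 × $17.6 = $10,269.60
Total = $10,277.48 + $10,269.60 = $20,547.08

$20,547.08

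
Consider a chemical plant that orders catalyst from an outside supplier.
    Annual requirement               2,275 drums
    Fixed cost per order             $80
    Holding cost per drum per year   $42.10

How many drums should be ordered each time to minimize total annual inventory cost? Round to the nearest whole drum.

93 drums

Optimal lot size Q* = (2 × 2,275 × $80 / $42.1)^½ ≈ 92.98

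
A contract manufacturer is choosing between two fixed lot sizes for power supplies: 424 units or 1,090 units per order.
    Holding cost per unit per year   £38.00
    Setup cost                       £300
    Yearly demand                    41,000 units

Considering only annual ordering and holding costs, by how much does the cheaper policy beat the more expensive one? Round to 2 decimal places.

For each Q, cost = (D/Q)·S + (Q/2)·H.
TC(424) = (41,000/424)×300 + (424/2)×38 = £37,065.43
TC(1,090) = (41,000/1,090)×300 + (1,090/2)×38 = £31,994.40
|ΔTC| = |£37,065.43 − £31,994.40| = £5,071.03

£5,071.03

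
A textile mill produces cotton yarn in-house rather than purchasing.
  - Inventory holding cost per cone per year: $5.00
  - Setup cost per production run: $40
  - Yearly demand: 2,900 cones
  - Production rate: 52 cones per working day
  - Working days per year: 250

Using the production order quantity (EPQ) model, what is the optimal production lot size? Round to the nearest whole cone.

244 cones

Daily demand d = 2,900/250 = 11.600; p = 52; 1 − d/p = 0.77692
EPQ = √(2DS / (H(1 − d/p)))
    = √(2 × 2,900 × 40 / (5 × 0.77692)) ≈ 244.38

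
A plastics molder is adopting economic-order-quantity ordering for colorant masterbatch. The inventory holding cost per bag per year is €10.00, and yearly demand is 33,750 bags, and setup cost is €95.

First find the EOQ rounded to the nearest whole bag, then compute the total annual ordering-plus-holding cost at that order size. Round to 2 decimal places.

€8,007.81

Optimal lot size Q* = (2 × 33,750 × €95 / €10)^½ ≈ 800.78 → Q = 801 bags
Orders/yr = 33,750/801 = 42.135; ordering cost = 42.135 × €95 = €4,002.81
Average inventory = 801/2 = 400.5; holding cost = 400.5 × €10 = €4,005.00
Total = €4,002.81 + €4,005.00 = €8,007.81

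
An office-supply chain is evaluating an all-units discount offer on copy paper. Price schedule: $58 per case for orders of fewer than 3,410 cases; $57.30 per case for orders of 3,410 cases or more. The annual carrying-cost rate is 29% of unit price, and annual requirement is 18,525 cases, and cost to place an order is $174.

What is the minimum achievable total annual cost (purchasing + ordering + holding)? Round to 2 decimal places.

H₁ = 29%×$58 = $16.8200;  H₂ = 29%×$57.30 = $16.6170
EOQ₁ = √(2×18,525×174/16.8200) = 619.09  (< 3,410, feasible at tier 1)
EOQ₂ = √(2×18,525×174/16.6170) = 622.86  (< 3,410 → use Q = 3,410 at tier-2 price)
TC(tier 1 (EOQ₁), Q≈619.1) = $1,084,863.14
TC(tier 2, Q≈3,410.0) = $1,090,759.75
Minimum at tier 1 (EOQ₁): $1,084,863.14

$1,084,863.14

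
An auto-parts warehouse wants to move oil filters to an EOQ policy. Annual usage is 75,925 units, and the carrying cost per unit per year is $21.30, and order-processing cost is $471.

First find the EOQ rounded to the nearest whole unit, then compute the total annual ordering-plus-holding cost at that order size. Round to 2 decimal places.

EOQ = √(2DS/H) = √(2 × 75,925 × 471 / 21.3)
    = √(3,357,809.86) ≈ 1,832.43 → Q = 1,832 units
Ordering: D/Q × S = 75,925/1,832 × $471 = $19,520.02
Holding:  Q/2 × H = 1,832/2 × $21.3 = $19,510.80
Total = $19,520.02 + $19,510.80 = $39,030.82

$39,030.82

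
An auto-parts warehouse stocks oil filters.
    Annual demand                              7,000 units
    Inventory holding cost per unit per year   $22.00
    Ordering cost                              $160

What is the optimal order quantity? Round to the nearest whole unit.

319 units

Optimal lot size Q* = (2 × 7,000 × $160 / $22)^½ ≈ 319.09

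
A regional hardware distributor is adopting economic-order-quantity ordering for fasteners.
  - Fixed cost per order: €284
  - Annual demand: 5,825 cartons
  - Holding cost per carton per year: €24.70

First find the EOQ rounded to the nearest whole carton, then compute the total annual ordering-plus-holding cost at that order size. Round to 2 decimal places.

2DS/H = 2·5,825·284/24.7 = 133,951.42
EOQ = √133,951.42 ≈ 365.99 → Q = 366 cartons
Annual ordering cost = (D/Q)·S = (5,825/366) × 284 = €4,519.95
Annual holding cost  = (Q/2)·H = (366/2) × 24.7 = €4,520.10
Total = €4,519.95 + €4,520.10 = €9,040.05

€9,040.05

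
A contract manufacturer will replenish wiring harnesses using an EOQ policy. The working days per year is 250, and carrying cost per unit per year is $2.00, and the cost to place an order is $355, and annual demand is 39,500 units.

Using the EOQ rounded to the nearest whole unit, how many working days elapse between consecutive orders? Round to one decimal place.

23.7 days

Optimal lot size Q* = (2 × 39,500 × $355 / $2)^½ ≈ 3,744.66 → Q = 3,745 units
Days between orders = 250 / (D/Q) = 250 / 10.547 ≈ 23.703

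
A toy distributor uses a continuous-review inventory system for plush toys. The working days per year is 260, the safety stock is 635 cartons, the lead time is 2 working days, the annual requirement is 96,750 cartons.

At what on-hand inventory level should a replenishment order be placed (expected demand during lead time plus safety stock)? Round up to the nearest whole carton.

Daily demand d = 96,750 / 260 = 372.115 cartons/day
Demand during lead time = 372.115 × 2 = 744.23
Reorder point = 744.23 + 635 = 1,379.23 → round up

1,380 cartons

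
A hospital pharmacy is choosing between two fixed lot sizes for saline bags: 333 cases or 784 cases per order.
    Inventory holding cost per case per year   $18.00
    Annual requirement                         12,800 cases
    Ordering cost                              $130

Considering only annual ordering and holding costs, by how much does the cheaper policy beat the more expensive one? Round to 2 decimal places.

$1,184.45

Annual cost at Q: ordering D·S/Q plus holding Q·H/2.
TC(333) = (12,800/333)×130 + (333/2)×18 = $7,994.00
TC(784) = (12,800/784)×130 + (784/2)×18 = $9,178.45
Lots of 333 are cheaper by $1,184.45.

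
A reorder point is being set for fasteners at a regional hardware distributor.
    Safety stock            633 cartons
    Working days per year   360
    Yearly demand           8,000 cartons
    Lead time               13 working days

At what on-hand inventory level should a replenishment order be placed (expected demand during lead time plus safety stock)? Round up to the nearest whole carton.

Daily demand d = 8,000 / 360 = 22.222 cartons/day
Demand during lead time = 22.222 × 13 = 288.89
Reorder point = 288.89 + 633 = 921.89 → round up

922 cartons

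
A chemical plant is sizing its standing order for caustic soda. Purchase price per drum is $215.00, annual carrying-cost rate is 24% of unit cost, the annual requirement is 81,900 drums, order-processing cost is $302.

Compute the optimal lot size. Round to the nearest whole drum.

Holding cost per drum per year: H = 24% × $215 = $51.6000
Optimal lot size Q* = (2 × 81,900 × $302 / $51.6)^½ ≈ 979.12

979 drums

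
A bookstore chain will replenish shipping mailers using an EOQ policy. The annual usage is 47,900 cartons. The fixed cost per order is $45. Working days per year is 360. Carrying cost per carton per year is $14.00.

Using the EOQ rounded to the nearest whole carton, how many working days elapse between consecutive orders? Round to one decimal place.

4.2 days

EOQ = √(2DS/H) = √(2 × 47,900 × 45 / 14)
    = √(307,928.57) ≈ 554.91 → Q = 555 cartons
T = Q/D × 360 days = 555/47,900 × 360 = 4.171 days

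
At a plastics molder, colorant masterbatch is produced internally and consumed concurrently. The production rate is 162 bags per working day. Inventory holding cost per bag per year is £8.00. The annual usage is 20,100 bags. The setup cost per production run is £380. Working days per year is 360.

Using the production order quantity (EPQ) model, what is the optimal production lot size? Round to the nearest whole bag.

1,707 bags

d = 20,100/360 = 55.8333 bags/day;  effective holding cost H(1 − d/p) = 8·(1 − 55.8333/162) = 5.24280
Q* = √(2DS / H_eff) = √(2·20,100·380 / 5.24280) ≈ 1,706.96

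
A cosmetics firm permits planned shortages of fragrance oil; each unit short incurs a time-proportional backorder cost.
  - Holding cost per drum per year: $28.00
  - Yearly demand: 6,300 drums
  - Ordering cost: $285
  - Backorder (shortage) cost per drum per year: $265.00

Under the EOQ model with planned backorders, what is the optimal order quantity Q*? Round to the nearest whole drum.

377 drums

Basic EOQ = √(2·6,300·285/28) = 358.120
Backorder adjustment √((H+b)/b) = √((28+265)/265) = 1.0515
Q* = 358.120 × 1.0515 ≈ 376.56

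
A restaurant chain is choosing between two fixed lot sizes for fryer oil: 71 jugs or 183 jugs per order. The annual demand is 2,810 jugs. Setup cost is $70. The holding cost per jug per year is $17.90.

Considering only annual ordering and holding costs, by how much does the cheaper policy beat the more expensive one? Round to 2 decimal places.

For each Q, cost = (D/Q)·S + (Q/2)·H.
TC(71) = (2,810/71)×70 + (71/2)×17.9 = $3,405.87
TC(183) = (2,810/183)×70 + (183/2)×17.9 = $2,712.71
Lots of 183 are cheaper by $693.16.

$693.16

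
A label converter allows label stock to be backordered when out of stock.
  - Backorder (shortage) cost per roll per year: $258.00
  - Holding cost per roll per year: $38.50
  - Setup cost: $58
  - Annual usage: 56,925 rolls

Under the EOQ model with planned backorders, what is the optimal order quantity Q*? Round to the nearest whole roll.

Basic EOQ = √(2·56,925·58/38.5) = 414.143
Backorder adjustment √((H+b)/b) = √((38.5+258)/258) = 1.0720
Q* = 414.143 × 1.0720 ≈ 443.97

444 rolls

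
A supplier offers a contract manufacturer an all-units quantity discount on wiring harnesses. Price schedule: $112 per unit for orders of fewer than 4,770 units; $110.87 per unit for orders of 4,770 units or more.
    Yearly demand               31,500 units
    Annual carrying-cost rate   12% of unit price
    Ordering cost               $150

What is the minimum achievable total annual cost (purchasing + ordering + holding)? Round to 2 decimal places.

H₁ = 12%×$112 = $13.4400;  H₂ = 12%×$110.87 = $13.3044
EOQ₁ = √(2×31,500×150/13.4400) = 838.53  (< 4,770, feasible at tier 1)
EOQ₂ = √(2×31,500×150/13.3044) = 842.79  (< 4,770 → use Q = 4,770 at tier-2 price)
TC(tier 1 (EOQ₁), Q≈838.5) = $3,539,269.78
TC(tier 2, Q≈4,770.0) = $3,525,126.56
Minimum at tier 2: $3,525,126.56

$3,525,126.56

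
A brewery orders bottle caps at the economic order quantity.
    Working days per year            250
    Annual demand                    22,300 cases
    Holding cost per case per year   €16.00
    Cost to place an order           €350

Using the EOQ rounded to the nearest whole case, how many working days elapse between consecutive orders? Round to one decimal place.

11.1 days

2DS/H = 2·22,300·350/16 = 975,625.00
EOQ = √975,625.00 ≈ 987.74 → Q = 988 cases
Days between orders = 250 / (D/Q) = 250 / 22.571 ≈ 11.076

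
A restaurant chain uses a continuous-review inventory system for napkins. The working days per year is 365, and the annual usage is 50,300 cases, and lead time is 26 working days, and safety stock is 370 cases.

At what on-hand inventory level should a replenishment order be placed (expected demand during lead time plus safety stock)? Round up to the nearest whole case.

Daily demand d = 50,300 / 365 = 137.808 cases/day
Demand during lead time = 137.808 × 26 = 3,583.01
Reorder point = 3,583.01 + 370 = 3,953.01 → round up

3,954 cases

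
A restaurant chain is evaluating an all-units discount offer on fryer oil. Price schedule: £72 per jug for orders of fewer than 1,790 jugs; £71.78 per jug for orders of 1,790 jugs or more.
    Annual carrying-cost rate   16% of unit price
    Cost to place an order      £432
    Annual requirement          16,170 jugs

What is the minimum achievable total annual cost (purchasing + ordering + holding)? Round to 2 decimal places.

£1,174,863.98

H₁ = 16%×£72 = £11.5200;  H₂ = 16%×£71.78 = £11.4848
EOQ₁ = √(2×16,170×432/11.5200) = 1,101.25  (< 1,790, feasible at tier 1)
EOQ₂ = √(2×16,170×432/11.4848) = 1,102.94  (< 1,790 → use Q = 1,790 at tier-2 price)
TC(tier 1 (EOQ₁), Q≈1,101.2) = £1,176,926.39
TC(tier 2, Q≈1,790.0) = £1,174,863.98
Minimum at tier 2: £1,174,863.98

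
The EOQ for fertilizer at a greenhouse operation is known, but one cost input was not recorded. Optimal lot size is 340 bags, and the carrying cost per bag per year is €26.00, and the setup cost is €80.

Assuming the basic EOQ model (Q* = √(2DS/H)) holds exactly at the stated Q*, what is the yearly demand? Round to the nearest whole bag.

18,785 bags per year

From Q* = √(2DS/H) ⇒ Q*² = 2DS/H.
D = Q²H / (2S) = 340² × 26 / (2 × 80) = 18,785.00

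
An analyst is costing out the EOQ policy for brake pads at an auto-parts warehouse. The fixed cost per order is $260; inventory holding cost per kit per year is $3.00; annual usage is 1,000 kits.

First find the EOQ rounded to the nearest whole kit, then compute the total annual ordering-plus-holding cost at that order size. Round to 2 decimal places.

EOQ = √(2DS/H) = √(2 × 1,000 × 260 / 3)
    = √(173,333.33) ≈ 416.33 → Q = 416 kits
Ordering: D/Q × S = 1,000/416 × $260 = $625.00
Holding:  Q/2 × H = 416/2 × $3 = $624.00
Total = $625.00 + $624.00 = $1,249.00

$1,249.00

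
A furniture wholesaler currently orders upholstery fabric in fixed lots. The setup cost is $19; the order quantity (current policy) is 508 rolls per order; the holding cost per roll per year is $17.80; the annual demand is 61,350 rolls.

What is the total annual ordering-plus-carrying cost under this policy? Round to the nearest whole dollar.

$6,816

Ordering: D/Q × S = 61,350/508 × $19 = $2,294.59
Holding:  Q/2 × H = 508/2 × $17.8 = $4,521.20
Total = $2,294.59 + $4,521.20 = $6,815.79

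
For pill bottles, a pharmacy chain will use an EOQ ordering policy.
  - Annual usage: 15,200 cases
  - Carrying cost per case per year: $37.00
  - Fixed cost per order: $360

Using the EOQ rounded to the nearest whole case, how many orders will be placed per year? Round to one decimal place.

EOQ = √(2DS/H) = √(2 × 15,200 × 360 / 37)
    = √(295,783.78) ≈ 543.86 → Q = 544
N = D/Q = 15,200/544 ≈ 27.941 orders/yr

27.9 orders per year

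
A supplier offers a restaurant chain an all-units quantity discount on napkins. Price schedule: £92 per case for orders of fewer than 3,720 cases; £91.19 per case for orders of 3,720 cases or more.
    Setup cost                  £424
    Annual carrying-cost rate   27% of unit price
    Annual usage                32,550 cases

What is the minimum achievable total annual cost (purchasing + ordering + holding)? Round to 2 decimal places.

H₁ = 27%×£92 = £24.8400;  H₂ = 27%×£91.19 = £24.6213
EOQ₁ = √(2×32,550×424/24.8400) = 1,054.14  (< 3,720, feasible at tier 1)
EOQ₂ = √(2×32,550×424/24.6213) = 1,058.81  (< 3,720 → use Q = 3,720 at tier-2 price)
TC(tier 1 (EOQ₁), Q≈1,054.1) = £3,020,784.80
TC(tier 2, Q≈3,720.0) = £3,017,740.12
Minimum at tier 2: £3,017,740.12

£3,017,740.12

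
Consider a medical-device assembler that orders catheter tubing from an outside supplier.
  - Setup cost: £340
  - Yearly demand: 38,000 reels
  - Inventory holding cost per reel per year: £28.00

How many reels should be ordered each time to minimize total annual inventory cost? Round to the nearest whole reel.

961 reels

2DS/H = 2·38,000·340/28 = 922,857.14
EOQ = √922,857.14 ≈ 960.65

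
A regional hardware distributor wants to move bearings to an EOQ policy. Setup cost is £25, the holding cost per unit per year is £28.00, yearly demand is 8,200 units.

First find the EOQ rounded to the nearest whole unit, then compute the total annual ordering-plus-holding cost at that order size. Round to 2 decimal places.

£3,388.21

EOQ = √(2DS/H) = √(2 × 8,200 × 25 / 28)
    = √(14,642.86) ≈ 121.01 → Q = 121 units
Orders/yr = 8,200/121 = 67.769; ordering cost = 67.769 × £25 = £1,694.21
Average inventory = 121/2 = 60.5; holding cost = 60.5 × £28 = £1,694.00
Total = £1,694.21 + £1,694.00 = £3,388.21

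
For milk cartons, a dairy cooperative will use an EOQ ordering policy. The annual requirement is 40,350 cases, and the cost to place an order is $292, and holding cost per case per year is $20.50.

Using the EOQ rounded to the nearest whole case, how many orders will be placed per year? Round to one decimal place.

37.6 orders per year

Q* = √(2·D·S / H) = √(2·40,350·292 / 20.5) = √1,149,482.9 ≈ 1,072.14 → Q = 1,072
N = D/Q = 40,350/1,072 ≈ 37.640 orders/yr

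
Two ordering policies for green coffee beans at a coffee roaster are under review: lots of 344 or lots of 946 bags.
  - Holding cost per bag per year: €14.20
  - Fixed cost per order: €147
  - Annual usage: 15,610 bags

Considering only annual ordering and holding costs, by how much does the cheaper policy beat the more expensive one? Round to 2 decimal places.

€29.30

For each Q, cost = (D/Q)·S + (Q/2)·H.
TC(344) = (15,610/344)×147 + (344/2)×14.2 = €9,112.95
TC(946) = (15,610/946)×147 + (946/2)×14.2 = €9,142.26
Lots of 344 are cheaper by €29.30.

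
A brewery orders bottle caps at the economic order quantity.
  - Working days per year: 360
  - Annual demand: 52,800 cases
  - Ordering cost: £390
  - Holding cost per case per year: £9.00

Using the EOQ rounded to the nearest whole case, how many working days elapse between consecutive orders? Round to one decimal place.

EOQ = √(2DS/H) = √(2 × 52,800 × 390 / 9)
    = √(4,576,000.00) ≈ 2,139.16 → Q = 2,139 cases
Cycle time = (working days × Q)/D = (360 × 2,139) / 52,800 = 14.584 days

14.6 days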